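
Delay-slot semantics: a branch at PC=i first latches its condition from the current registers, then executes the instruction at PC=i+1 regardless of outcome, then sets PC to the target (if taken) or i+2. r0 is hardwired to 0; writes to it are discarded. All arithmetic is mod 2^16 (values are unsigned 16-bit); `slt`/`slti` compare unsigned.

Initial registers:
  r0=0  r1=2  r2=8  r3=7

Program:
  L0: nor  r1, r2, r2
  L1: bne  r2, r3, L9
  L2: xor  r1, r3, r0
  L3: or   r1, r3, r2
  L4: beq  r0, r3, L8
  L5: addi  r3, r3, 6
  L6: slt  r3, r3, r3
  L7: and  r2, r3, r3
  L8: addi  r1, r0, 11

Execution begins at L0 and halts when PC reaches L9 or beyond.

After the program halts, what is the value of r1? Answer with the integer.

7

[0] nor  r1, r2, r2  →  {r0:0, r1:65527, r2:8, r3:7}
[1] bne  r2, r3, L9  →  {r0:0, r1:65527, r2:8, r3:7}  ⟨branch taken⟩
[2] xor  r1, r3, r0  →  {r0:0, r1:7, r2:8, r3:7}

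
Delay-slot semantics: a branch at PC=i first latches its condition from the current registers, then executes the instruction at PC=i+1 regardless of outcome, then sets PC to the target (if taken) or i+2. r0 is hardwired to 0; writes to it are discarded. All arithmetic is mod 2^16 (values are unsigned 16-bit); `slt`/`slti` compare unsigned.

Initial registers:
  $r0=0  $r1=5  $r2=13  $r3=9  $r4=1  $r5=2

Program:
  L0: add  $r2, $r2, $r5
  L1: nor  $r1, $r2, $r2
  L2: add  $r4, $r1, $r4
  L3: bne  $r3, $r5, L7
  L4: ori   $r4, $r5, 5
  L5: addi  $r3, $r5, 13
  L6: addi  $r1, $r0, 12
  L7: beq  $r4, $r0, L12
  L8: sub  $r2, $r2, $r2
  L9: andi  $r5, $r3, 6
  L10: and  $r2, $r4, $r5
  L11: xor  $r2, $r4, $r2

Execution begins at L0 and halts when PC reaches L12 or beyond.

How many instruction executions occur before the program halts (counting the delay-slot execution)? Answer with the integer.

10

  step pc=0: add  $r2, $r2, $r5  regs=(0,5,15,9,1,2)
  step pc=1: nor  $r1, $r2, $r2  regs=(0,65520,15,9,1,2)
  step pc=2: add  $r4, $r1, $r4  regs=(0,65520,15,9,65521,2)
  step pc=3: bne  $r3, $r5, L7  cond=T  regs=(0,65520,15,9,65521,2)
  step pc=4: ori   $r4, $r5, 5  regs=(0,65520,15,9,7,2)
  step pc=7: beq  $r4, $r0, L12  cond=F  regs=(0,65520,15,9,7,2)
  step pc=8: sub  $r2, $r2, $r2  regs=(0,65520,0,9,7,2)
  step pc=9: andi  $r5, $r3, 6  regs=(0,65520,0,9,7,0)
  step pc=10: and  $r2, $r4, $r5  regs=(0,65520,0,9,7,0)
  step pc=11: xor  $r2, $r4, $r2  regs=(0,65520,7,9,7,0)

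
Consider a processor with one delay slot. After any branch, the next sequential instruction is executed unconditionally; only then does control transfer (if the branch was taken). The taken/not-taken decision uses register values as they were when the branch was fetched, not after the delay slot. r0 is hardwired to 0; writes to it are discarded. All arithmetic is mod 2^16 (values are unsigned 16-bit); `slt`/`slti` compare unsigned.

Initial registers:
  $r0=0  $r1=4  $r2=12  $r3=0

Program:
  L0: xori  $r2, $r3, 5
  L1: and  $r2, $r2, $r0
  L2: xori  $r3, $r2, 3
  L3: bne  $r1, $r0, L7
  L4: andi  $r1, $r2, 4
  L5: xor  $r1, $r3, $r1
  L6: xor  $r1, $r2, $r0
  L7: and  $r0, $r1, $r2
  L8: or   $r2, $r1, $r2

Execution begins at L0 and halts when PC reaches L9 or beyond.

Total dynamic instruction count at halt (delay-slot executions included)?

7

#0 xori  $r2, $r3, 5 ; 0/4/5/0
#1 and  $r2, $r2, $r0 ; 0/4/0/0
#2 xori  $r3, $r2, 3 ; 0/4/0/3
#3 bne  $r1, $r0, L7 ; 0/4/0/3 ; →target
#4 andi  $r1, $r2, 4 ; 0/0/0/3
#7 and  $r0, $r1, $r2 ; 0/0/0/3
#8 or   $r2, $r1, $r2 ; 0/0/0/3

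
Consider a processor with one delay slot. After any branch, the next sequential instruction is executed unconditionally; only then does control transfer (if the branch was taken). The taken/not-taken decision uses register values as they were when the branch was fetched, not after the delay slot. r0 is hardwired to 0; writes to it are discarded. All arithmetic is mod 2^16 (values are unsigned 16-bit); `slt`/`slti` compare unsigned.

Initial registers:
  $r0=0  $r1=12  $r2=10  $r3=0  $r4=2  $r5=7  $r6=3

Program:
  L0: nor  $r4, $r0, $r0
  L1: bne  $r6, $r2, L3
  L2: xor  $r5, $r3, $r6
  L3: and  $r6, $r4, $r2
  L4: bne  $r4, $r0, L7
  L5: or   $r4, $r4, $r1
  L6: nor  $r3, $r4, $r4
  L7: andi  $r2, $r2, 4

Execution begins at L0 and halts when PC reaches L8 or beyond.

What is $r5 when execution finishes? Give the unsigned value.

[0] nor  $r4, $r0, $r0  →  {$r0:0, $r1:12, $r2:10, $r3:0, $r4:65535, $r5:7, $r6:3}
[1] bne  $r6, $r2, L3  →  {$r0:0, $r1:12, $r2:10, $r3:0, $r4:65535, $r5:7, $r6:3}  ⟨branch taken⟩
[2] xor  $r5, $r3, $r6  →  {$r0:0, $r1:12, $r2:10, $r3:0, $r4:65535, $r5:3, $r6:3}
[3] and  $r6, $r4, $r2  →  {$r0:0, $r1:12, $r2:10, $r3:0, $r4:65535, $r5:3, $r6:10}
[4] bne  $r4, $r0, L7  →  {$r0:0, $r1:12, $r2:10, $r3:0, $r4:65535, $r5:3, $r6:10}  ⟨branch taken⟩
[5] or   $r4, $r4, $r1  →  {$r0:0, $r1:12, $r2:10, $r3:0, $r4:65535, $r5:3, $r6:10}
[7] andi  $r2, $r2, 4  →  {$r0:0, $r1:12, $r2:0, $r3:0, $r4:65535, $r5:3, $r6:10}

3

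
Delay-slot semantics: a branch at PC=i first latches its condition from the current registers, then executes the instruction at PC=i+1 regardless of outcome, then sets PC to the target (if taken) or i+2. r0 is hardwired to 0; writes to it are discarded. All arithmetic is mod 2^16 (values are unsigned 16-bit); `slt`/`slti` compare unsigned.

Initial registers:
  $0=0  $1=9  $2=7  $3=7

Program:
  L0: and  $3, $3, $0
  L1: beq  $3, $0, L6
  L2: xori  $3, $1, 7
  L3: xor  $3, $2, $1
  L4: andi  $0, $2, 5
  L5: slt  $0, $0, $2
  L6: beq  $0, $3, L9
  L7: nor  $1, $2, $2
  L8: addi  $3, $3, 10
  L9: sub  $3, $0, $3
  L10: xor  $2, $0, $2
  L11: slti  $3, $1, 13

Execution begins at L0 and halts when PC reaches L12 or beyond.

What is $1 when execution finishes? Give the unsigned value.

65528

  step pc=0: and  $3, $3, $0  regs=(0,9,7,0)
  step pc=1: beq  $3, $0, L6  cond=T  regs=(0,9,7,0)
  step pc=2: xori  $3, $1, 7  regs=(0,9,7,14)
  step pc=6: beq  $0, $3, L9  cond=F  regs=(0,9,7,14)
  step pc=7: nor  $1, $2, $2  regs=(0,65528,7,14)
  step pc=8: addi  $3, $3, 10  regs=(0,65528,7,24)
  step pc=9: sub  $3, $0, $3  regs=(0,65528,7,65512)
  step pc=10: xor  $2, $0, $2  regs=(0,65528,7,65512)
  step pc=11: slti  $3, $1, 13  regs=(0,65528,7,0)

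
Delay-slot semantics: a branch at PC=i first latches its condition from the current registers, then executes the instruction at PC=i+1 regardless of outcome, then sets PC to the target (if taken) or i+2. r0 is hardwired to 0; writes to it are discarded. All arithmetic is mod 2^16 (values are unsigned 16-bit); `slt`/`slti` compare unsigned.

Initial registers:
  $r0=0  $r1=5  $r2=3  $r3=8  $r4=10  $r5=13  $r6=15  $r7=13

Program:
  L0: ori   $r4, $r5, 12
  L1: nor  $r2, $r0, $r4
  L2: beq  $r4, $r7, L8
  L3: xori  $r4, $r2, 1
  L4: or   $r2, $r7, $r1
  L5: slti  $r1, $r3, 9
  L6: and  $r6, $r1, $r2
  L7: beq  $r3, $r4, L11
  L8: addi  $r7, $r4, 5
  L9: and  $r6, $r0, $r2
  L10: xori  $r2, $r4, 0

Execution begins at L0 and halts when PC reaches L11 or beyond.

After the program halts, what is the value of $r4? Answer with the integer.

  step pc=0: ori   $r4, $r5, 12  regs=(0,5,3,8,13,13,15,13)
  step pc=1: nor  $r2, $r0, $r4  regs=(0,5,65522,8,13,13,15,13)
  step pc=2: beq  $r4, $r7, L8  cond=T  regs=(0,5,65522,8,13,13,15,13)
  step pc=3: xori  $r4, $r2, 1  regs=(0,5,65522,8,65523,13,15,13)
  step pc=8: addi  $r7, $r4, 5  regs=(0,5,65522,8,65523,13,15,65528)
  step pc=9: and  $r6, $r0, $r2  regs=(0,5,65522,8,65523,13,0,65528)
  step pc=10: xori  $r2, $r4, 0  regs=(0,5,65523,8,65523,13,0,65528)

65523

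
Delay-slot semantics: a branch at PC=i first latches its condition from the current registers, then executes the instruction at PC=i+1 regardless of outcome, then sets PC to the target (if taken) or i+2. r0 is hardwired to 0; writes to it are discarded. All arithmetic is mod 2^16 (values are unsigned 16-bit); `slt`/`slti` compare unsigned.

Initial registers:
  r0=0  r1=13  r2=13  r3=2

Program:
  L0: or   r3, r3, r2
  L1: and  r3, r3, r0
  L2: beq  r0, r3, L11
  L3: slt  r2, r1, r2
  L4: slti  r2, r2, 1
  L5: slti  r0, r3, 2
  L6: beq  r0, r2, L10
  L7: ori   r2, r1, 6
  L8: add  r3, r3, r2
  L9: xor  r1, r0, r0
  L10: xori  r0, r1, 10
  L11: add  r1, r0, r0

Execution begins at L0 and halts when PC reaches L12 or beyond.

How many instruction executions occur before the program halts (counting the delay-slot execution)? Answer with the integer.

  step pc=0: or   r3, r3, r2  regs=(0,13,13,15)
  step pc=1: and  r3, r3, r0  regs=(0,13,13,0)
  step pc=2: beq  r0, r3, L11  cond=T  regs=(0,13,13,0)
  step pc=3: slt  r2, r1, r2  regs=(0,13,0,0)
  step pc=11: add  r1, r0, r0  regs=(0,0,0,0)

5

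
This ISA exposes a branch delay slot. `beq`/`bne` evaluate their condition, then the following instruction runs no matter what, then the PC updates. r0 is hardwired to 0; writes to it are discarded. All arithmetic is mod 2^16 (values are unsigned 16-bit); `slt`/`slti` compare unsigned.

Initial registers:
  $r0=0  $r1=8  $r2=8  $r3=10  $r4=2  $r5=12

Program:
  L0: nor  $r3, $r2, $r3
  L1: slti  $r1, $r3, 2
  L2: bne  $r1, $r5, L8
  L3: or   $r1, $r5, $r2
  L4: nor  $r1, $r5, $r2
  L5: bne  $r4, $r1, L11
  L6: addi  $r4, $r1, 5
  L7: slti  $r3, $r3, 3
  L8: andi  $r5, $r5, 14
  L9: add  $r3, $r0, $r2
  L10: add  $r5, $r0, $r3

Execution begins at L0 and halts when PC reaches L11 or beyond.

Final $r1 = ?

12

[0] nor  $r3, $r2, $r3  →  {$r0:0, $r1:8, $r2:8, $r3:65525, $r4:2, $r5:12}
[1] slti  $r1, $r3, 2  →  {$r0:0, $r1:0, $r2:8, $r3:65525, $r4:2, $r5:12}
[2] bne  $r1, $r5, L8  →  {$r0:0, $r1:0, $r2:8, $r3:65525, $r4:2, $r5:12}  ⟨branch taken⟩
[3] or   $r1, $r5, $r2  →  {$r0:0, $r1:12, $r2:8, $r3:65525, $r4:2, $r5:12}
[8] andi  $r5, $r5, 14  →  {$r0:0, $r1:12, $r2:8, $r3:65525, $r4:2, $r5:12}
[9] add  $r3, $r0, $r2  →  {$r0:0, $r1:12, $r2:8, $r3:8, $r4:2, $r5:12}
[10] add  $r5, $r0, $r3  →  {$r0:0, $r1:12, $r2:8, $r3:8, $r4:2, $r5:8}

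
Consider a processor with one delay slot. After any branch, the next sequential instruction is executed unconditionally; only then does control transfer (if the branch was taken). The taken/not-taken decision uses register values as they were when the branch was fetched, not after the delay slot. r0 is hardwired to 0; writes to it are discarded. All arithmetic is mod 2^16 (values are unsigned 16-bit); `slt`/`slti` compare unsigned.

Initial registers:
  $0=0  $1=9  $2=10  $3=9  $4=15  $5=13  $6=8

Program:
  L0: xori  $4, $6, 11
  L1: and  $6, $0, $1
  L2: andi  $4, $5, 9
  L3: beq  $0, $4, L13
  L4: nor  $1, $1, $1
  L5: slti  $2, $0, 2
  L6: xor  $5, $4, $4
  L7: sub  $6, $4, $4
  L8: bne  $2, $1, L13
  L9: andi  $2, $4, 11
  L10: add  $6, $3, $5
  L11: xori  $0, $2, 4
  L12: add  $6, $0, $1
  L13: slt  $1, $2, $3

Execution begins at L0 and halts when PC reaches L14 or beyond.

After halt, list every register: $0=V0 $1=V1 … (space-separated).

$0=0 $1=0 $2=9 $3=9 $4=9 $5=0 $6=0

  step pc=0: xori  $4, $6, 11  regs=(0,9,10,9,3,13,8)
  step pc=1: and  $6, $0, $1  regs=(0,9,10,9,3,13,0)
  step pc=2: andi  $4, $5, 9  regs=(0,9,10,9,9,13,0)
  step pc=3: beq  $0, $4, L13  cond=F  regs=(0,9,10,9,9,13,0)
  step pc=4: nor  $1, $1, $1  regs=(0,65526,10,9,9,13,0)
  step pc=5: slti  $2, $0, 2  regs=(0,65526,1,9,9,13,0)
  step pc=6: xor  $5, $4, $4  regs=(0,65526,1,9,9,0,0)
  step pc=7: sub  $6, $4, $4  regs=(0,65526,1,9,9,0,0)
  step pc=8: bne  $2, $1, L13  cond=T  regs=(0,65526,1,9,9,0,0)
  step pc=9: andi  $2, $4, 11  regs=(0,65526,9,9,9,0,0)
  step pc=13: slt  $1, $2, $3  regs=(0,0,9,9,9,0,0)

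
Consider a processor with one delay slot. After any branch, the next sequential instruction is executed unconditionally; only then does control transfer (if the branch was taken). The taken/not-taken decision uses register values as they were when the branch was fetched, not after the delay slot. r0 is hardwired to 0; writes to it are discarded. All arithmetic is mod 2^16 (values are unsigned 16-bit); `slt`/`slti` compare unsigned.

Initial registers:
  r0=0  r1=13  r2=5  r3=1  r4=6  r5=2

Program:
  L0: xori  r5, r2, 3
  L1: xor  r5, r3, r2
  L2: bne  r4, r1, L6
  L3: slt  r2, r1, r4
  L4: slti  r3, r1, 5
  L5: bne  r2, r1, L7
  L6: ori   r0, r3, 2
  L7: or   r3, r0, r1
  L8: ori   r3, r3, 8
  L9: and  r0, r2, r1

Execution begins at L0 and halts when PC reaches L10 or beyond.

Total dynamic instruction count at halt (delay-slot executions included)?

PC=0  xori  r5, r2, 3        | r0=0 r1=13 r2=5 r3=1 r4=6 r5=6
PC=1  xor  r5, r3, r2        | r0=0 r1=13 r2=5 r3=1 r4=6 r5=4
PC=2  bne  r4, r1, L6        | r0=0 r1=13 r2=5 r3=1 r4=6 r5=4  [TAKEN]
PC=3  slt  r2, r1, r4        | r0=0 r1=13 r2=0 r3=1 r4=6 r5=4
PC=6  ori   r0, r3, 2        | r0=0 r1=13 r2=0 r3=1 r4=6 r5=4
PC=7  or   r3, r0, r1        | r0=0 r1=13 r2=0 r3=13 r4=6 r5=4
PC=8  ori   r3, r3, 8        | r0=0 r1=13 r2=0 r3=13 r4=6 r5=4
PC=9  and  r0, r2, r1        | r0=0 r1=13 r2=0 r3=13 r4=6 r5=4

8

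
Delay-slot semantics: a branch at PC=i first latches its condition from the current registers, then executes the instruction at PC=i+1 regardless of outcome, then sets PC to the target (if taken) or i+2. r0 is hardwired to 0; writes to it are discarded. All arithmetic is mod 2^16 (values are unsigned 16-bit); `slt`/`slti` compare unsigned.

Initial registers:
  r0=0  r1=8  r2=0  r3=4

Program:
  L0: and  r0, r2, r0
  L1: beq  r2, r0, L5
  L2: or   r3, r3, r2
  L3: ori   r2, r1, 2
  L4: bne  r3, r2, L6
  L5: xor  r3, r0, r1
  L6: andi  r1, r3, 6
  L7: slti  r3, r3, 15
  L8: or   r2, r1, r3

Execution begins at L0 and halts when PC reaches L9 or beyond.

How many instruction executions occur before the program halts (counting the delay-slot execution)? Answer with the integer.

[0] and  r0, r2, r0  →  {r0:0, r1:8, r2:0, r3:4}
[1] beq  r2, r0, L5  →  {r0:0, r1:8, r2:0, r3:4}  ⟨branch taken⟩
[2] or   r3, r3, r2  →  {r0:0, r1:8, r2:0, r3:4}
[5] xor  r3, r0, r1  →  {r0:0, r1:8, r2:0, r3:8}
[6] andi  r1, r3, 6  →  {r0:0, r1:0, r2:0, r3:8}
[7] slti  r3, r3, 15  →  {r0:0, r1:0, r2:0, r3:1}
[8] or   r2, r1, r3  →  {r0:0, r1:0, r2:1, r3:1}

7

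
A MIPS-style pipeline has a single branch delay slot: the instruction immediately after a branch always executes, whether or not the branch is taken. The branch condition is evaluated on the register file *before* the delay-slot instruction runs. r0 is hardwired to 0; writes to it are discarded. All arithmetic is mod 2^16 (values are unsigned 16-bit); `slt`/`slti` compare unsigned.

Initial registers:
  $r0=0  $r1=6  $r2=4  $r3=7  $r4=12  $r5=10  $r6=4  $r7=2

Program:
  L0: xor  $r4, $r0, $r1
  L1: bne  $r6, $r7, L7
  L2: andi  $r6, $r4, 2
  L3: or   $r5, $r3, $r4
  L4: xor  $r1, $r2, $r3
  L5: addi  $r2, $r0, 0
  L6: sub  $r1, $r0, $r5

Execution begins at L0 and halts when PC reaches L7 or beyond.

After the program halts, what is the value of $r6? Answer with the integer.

2

[0] xor  $r4, $r0, $r1  →  {$r0:0, $r1:6, $r2:4, $r3:7, $r4:6, $r5:10, $r6:4, $r7:2}
[1] bne  $r6, $r7, L7  →  {$r0:0, $r1:6, $r2:4, $r3:7, $r4:6, $r5:10, $r6:4, $r7:2}  ⟨branch taken⟩
[2] andi  $r6, $r4, 2  →  {$r0:0, $r1:6, $r2:4, $r3:7, $r4:6, $r5:10, $r6:2, $r7:2}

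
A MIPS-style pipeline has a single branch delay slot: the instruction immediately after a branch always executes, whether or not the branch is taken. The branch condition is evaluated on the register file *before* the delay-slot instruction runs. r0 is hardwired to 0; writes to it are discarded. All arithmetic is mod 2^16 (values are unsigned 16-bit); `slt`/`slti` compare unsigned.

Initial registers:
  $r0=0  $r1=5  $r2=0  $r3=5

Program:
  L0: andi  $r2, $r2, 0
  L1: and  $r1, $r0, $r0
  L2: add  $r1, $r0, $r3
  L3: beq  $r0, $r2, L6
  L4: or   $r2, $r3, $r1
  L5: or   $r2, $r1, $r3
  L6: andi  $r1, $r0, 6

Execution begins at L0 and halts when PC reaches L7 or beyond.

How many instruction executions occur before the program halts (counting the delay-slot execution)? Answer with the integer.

  step pc=0: andi  $r2, $r2, 0  regs=(0,5,0,5)
  step pc=1: and  $r1, $r0, $r0  regs=(0,0,0,5)
  step pc=2: add  $r1, $r0, $r3  regs=(0,5,0,5)
  step pc=3: beq  $r0, $r2, L6  cond=T  regs=(0,5,0,5)
  step pc=4: or   $r2, $r3, $r1  regs=(0,5,5,5)
  step pc=6: andi  $r1, $r0, 6  regs=(0,0,5,5)

6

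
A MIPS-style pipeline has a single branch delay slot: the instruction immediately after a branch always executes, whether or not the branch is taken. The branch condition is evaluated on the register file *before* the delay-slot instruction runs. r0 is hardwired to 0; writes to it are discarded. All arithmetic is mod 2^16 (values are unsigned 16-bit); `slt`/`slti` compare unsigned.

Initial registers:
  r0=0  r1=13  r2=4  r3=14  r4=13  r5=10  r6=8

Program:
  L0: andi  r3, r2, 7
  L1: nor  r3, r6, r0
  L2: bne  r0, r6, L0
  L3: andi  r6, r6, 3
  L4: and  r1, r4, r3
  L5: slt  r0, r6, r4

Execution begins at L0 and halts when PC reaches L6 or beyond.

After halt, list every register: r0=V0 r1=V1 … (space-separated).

PC=0  andi  r3, r2, 7        | r0=0 r1=13 r2=4 r3=4 r4=13 r5=10 r6=8
PC=1  nor  r3, r6, r0        | r0=0 r1=13 r2=4 r3=65527 r4=13 r5=10 r6=8
PC=2  bne  r0, r6, L0        | r0=0 r1=13 r2=4 r3=65527 r4=13 r5=10 r6=8  [TAKEN]
PC=3  andi  r6, r6, 3        | r0=0 r1=13 r2=4 r3=65527 r4=13 r5=10 r6=0
PC=0  andi  r3, r2, 7        | r0=0 r1=13 r2=4 r3=4 r4=13 r5=10 r6=0
PC=1  nor  r3, r6, r0        | r0=0 r1=13 r2=4 r3=65535 r4=13 r5=10 r6=0
PC=2  bne  r0, r6, L0        | r0=0 r1=13 r2=4 r3=65535 r4=13 r5=10 r6=0  [not taken]
PC=3  andi  r6, r6, 3        | r0=0 r1=13 r2=4 r3=65535 r4=13 r5=10 r6=0
PC=4  and  r1, r4, r3        | r0=0 r1=13 r2=4 r3=65535 r4=13 r5=10 r6=0
PC=5  slt  r0, r6, r4        | r0=0 r1=13 r2=4 r3=65535 r4=13 r5=10 r6=0

r0=0 r1=13 r2=4 r3=65535 r4=13 r5=10 r6=0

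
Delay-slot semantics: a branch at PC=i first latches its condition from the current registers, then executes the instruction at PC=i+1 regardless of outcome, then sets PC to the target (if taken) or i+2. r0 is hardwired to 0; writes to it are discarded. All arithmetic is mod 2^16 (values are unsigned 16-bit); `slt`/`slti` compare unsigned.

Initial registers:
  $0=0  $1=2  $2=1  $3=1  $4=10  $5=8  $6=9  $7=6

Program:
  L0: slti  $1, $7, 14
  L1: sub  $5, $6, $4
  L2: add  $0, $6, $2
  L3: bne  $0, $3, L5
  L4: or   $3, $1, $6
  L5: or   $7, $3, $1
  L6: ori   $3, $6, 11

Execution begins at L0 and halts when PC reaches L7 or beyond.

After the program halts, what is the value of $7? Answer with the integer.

9

#0 slti  $1, $7, 14 ; 0/1/1/1/10/8/9/6
#1 sub  $5, $6, $4 ; 0/1/1/1/10/65535/9/6
#2 add  $0, $6, $2 ; 0/1/1/1/10/65535/9/6
#3 bne  $0, $3, L5 ; 0/1/1/1/10/65535/9/6 ; →target
#4 or   $3, $1, $6 ; 0/1/1/9/10/65535/9/6
#5 or   $7, $3, $1 ; 0/1/1/9/10/65535/9/9
#6 ori   $3, $6, 11 ; 0/1/1/11/10/65535/9/9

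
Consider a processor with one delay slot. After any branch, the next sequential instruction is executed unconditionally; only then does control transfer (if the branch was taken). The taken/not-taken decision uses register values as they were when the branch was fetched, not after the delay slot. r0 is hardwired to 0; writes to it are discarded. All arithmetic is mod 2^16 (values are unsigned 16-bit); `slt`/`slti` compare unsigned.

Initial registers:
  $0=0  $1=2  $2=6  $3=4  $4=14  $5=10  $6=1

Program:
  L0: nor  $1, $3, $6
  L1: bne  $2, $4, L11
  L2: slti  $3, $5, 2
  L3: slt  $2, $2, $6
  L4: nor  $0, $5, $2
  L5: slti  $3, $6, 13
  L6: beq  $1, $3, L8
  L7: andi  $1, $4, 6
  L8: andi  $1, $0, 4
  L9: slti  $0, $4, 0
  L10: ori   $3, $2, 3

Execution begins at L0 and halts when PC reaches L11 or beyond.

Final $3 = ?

0

#0 nor  $1, $3, $6 ; 0/65530/6/4/14/10/1
#1 bne  $2, $4, L11 ; 0/65530/6/4/14/10/1 ; →target
#2 slti  $3, $5, 2 ; 0/65530/6/0/14/10/1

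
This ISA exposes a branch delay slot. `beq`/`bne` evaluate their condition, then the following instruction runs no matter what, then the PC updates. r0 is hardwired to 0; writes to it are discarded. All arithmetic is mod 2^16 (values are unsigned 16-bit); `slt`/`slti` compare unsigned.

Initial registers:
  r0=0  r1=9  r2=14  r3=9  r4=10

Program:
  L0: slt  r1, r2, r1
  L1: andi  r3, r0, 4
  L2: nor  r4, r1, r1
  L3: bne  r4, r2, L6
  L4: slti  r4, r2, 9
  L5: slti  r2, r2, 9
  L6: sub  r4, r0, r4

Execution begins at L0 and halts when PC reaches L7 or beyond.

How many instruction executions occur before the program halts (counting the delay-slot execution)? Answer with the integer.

  step pc=0: slt  r1, r2, r1  regs=(0,0,14,9,10)
  step pc=1: andi  r3, r0, 4  regs=(0,0,14,0,10)
  step pc=2: nor  r4, r1, r1  regs=(0,0,14,0,65535)
  step pc=3: bne  r4, r2, L6  cond=T  regs=(0,0,14,0,65535)
  step pc=4: slti  r4, r2, 9  regs=(0,0,14,0,0)
  step pc=6: sub  r4, r0, r4  regs=(0,0,14,0,0)

6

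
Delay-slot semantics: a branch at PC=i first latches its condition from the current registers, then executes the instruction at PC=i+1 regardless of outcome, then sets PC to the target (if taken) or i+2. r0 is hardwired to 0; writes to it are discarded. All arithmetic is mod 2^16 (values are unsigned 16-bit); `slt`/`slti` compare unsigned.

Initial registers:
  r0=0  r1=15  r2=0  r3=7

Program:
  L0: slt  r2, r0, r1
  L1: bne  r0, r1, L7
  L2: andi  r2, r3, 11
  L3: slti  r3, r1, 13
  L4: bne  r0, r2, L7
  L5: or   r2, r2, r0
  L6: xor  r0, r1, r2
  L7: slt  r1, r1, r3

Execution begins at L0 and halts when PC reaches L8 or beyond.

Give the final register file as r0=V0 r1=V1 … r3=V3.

r0=0 r1=0 r2=3 r3=7

[0] slt  r2, r0, r1  →  {r0:0, r1:15, r2:1, r3:7}
[1] bne  r0, r1, L7  →  {r0:0, r1:15, r2:1, r3:7}  ⟨branch taken⟩
[2] andi  r2, r3, 11  →  {r0:0, r1:15, r2:3, r3:7}
[7] slt  r1, r1, r3  →  {r0:0, r1:0, r2:3, r3:7}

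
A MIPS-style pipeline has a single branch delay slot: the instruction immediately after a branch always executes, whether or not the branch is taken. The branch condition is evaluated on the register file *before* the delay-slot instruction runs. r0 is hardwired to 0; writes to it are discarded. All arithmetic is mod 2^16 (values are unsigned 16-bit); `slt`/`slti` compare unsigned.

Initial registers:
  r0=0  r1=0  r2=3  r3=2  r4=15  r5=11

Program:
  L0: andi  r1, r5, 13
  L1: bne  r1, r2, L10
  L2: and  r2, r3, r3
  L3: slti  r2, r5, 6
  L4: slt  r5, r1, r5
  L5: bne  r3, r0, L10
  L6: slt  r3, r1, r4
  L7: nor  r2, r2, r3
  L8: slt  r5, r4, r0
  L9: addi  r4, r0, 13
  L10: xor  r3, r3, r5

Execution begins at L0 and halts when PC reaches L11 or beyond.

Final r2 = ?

  step pc=0: andi  r1, r5, 13  regs=(0,9,3,2,15,11)
  step pc=1: bne  r1, r2, L10  cond=T  regs=(0,9,3,2,15,11)
  step pc=2: and  r2, r3, r3  regs=(0,9,2,2,15,11)
  step pc=10: xor  r3, r3, r5  regs=(0,9,2,9,15,11)

2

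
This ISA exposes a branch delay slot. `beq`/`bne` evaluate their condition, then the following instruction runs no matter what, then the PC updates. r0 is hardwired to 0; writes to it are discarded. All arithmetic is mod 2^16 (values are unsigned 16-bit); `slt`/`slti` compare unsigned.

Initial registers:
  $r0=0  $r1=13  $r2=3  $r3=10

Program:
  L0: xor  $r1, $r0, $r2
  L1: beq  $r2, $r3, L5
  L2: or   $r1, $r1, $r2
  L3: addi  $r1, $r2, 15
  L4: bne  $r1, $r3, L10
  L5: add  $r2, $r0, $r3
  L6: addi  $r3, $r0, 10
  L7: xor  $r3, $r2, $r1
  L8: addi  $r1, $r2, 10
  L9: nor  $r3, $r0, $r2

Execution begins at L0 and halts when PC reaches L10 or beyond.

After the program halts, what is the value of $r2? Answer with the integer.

[0] xor  $r1, $r0, $r2  →  {$r0:0, $r1:3, $r2:3, $r3:10}
[1] beq  $r2, $r3, L5  →  {$r0:0, $r1:3, $r2:3, $r3:10}  ⟨branch fallthrough⟩
[2] or   $r1, $r1, $r2  →  {$r0:0, $r1:3, $r2:3, $r3:10}
[3] addi  $r1, $r2, 15  →  {$r0:0, $r1:18, $r2:3, $r3:10}
[4] bne  $r1, $r3, L10  →  {$r0:0, $r1:18, $r2:3, $r3:10}  ⟨branch taken⟩
[5] add  $r2, $r0, $r3  →  {$r0:0, $r1:18, $r2:10, $r3:10}

10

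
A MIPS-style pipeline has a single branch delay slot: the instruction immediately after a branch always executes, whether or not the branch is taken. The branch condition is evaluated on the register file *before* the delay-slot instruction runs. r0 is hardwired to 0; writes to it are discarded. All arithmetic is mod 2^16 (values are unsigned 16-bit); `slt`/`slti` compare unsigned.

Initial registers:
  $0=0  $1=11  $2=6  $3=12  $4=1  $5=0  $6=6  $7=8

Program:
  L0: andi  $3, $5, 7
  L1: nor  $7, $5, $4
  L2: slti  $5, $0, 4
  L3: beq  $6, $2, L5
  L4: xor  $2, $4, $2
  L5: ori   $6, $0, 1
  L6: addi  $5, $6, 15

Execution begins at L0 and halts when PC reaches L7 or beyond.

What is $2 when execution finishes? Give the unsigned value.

[0] andi  $3, $5, 7  →  {$0:0, $1:11, $2:6, $3:0, $4:1, $5:0, $6:6, $7:8}
[1] nor  $7, $5, $4  →  {$0:0, $1:11, $2:6, $3:0, $4:1, $5:0, $6:6, $7:65534}
[2] slti  $5, $0, 4  →  {$0:0, $1:11, $2:6, $3:0, $4:1, $5:1, $6:6, $7:65534}
[3] beq  $6, $2, L5  →  {$0:0, $1:11, $2:6, $3:0, $4:1, $5:1, $6:6, $7:65534}  ⟨branch taken⟩
[4] xor  $2, $4, $2  →  {$0:0, $1:11, $2:7, $3:0, $4:1, $5:1, $6:6, $7:65534}
[5] ori   $6, $0, 1  →  {$0:0, $1:11, $2:7, $3:0, $4:1, $5:1, $6:1, $7:65534}
[6] addi  $5, $6, 15  →  {$0:0, $1:11, $2:7, $3:0, $4:1, $5:16, $6:1, $7:65534}

7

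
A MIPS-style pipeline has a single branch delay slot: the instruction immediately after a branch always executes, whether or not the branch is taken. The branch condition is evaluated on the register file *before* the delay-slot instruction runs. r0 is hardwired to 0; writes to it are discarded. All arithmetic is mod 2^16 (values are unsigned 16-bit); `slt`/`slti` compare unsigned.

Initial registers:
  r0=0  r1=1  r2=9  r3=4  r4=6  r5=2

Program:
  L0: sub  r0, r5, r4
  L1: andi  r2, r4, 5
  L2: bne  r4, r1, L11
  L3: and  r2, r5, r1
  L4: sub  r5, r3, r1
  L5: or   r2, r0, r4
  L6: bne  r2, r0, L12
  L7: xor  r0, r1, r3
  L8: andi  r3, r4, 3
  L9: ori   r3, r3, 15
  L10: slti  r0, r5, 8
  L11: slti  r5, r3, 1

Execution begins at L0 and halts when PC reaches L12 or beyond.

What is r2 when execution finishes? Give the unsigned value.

#0 sub  r0, r5, r4 ; 0/1/9/4/6/2
#1 andi  r2, r4, 5 ; 0/1/4/4/6/2
#2 bne  r4, r1, L11 ; 0/1/4/4/6/2 ; →target
#3 and  r2, r5, r1 ; 0/1/0/4/6/2
#11 slti  r5, r3, 1 ; 0/1/0/4/6/0

0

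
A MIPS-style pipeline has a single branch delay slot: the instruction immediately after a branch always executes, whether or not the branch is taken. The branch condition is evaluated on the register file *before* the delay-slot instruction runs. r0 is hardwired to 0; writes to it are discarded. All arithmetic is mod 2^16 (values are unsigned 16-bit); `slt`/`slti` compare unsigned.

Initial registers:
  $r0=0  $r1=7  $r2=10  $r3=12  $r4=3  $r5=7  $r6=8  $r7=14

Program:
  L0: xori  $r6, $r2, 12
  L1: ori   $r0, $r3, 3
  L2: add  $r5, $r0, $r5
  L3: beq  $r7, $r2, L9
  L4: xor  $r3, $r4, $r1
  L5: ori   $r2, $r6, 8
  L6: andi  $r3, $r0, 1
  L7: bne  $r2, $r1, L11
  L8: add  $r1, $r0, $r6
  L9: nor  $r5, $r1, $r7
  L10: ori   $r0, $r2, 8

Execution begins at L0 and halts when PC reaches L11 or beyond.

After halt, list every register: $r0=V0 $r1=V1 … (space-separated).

$r0=0 $r1=6 $r2=14 $r3=0 $r4=3 $r5=7 $r6=6 $r7=14

[0] xori  $r6, $r2, 12  →  {$r0:0, $r1:7, $r2:10, $r3:12, $r4:3, $r5:7, $r6:6, $r7:14}
[1] ori   $r0, $r3, 3  →  {$r0:0, $r1:7, $r2:10, $r3:12, $r4:3, $r5:7, $r6:6, $r7:14}
[2] add  $r5, $r0, $r5  →  {$r0:0, $r1:7, $r2:10, $r3:12, $r4:3, $r5:7, $r6:6, $r7:14}
[3] beq  $r7, $r2, L9  →  {$r0:0, $r1:7, $r2:10, $r3:12, $r4:3, $r5:7, $r6:6, $r7:14}  ⟨branch fallthrough⟩
[4] xor  $r3, $r4, $r1  →  {$r0:0, $r1:7, $r2:10, $r3:4, $r4:3, $r5:7, $r6:6, $r7:14}
[5] ori   $r2, $r6, 8  →  {$r0:0, $r1:7, $r2:14, $r3:4, $r4:3, $r5:7, $r6:6, $r7:14}
[6] andi  $r3, $r0, 1  →  {$r0:0, $r1:7, $r2:14, $r3:0, $r4:3, $r5:7, $r6:6, $r7:14}
[7] bne  $r2, $r1, L11  →  {$r0:0, $r1:7, $r2:14, $r3:0, $r4:3, $r5:7, $r6:6, $r7:14}  ⟨branch taken⟩
[8] add  $r1, $r0, $r6  →  {$r0:0, $r1:6, $r2:14, $r3:0, $r4:3, $r5:7, $r6:6, $r7:14}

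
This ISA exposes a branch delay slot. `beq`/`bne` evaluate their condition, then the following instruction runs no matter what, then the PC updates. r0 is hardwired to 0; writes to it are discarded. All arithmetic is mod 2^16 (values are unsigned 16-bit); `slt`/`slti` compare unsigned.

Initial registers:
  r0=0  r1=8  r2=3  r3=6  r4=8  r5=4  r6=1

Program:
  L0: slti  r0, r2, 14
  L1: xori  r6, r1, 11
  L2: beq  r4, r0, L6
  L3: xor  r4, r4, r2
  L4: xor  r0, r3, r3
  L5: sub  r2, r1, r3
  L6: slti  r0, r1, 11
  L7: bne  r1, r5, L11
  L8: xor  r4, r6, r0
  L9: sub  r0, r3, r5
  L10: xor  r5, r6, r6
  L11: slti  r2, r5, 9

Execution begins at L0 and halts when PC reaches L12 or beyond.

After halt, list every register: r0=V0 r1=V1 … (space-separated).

r0=0 r1=8 r2=1 r3=6 r4=3 r5=4 r6=3

  step pc=0: slti  r0, r2, 14  regs=(0,8,3,6,8,4,1)
  step pc=1: xori  r6, r1, 11  regs=(0,8,3,6,8,4,3)
  step pc=2: beq  r4, r0, L6  cond=F  regs=(0,8,3,6,8,4,3)
  step pc=3: xor  r4, r4, r2  regs=(0,8,3,6,11,4,3)
  step pc=4: xor  r0, r3, r3  regs=(0,8,3,6,11,4,3)
  step pc=5: sub  r2, r1, r3  regs=(0,8,2,6,11,4,3)
  step pc=6: slti  r0, r1, 11  regs=(0,8,2,6,11,4,3)
  step pc=7: bne  r1, r5, L11  cond=T  regs=(0,8,2,6,11,4,3)
  step pc=8: xor  r4, r6, r0  regs=(0,8,2,6,3,4,3)
  step pc=11: slti  r2, r5, 9  regs=(0,8,1,6,3,4,3)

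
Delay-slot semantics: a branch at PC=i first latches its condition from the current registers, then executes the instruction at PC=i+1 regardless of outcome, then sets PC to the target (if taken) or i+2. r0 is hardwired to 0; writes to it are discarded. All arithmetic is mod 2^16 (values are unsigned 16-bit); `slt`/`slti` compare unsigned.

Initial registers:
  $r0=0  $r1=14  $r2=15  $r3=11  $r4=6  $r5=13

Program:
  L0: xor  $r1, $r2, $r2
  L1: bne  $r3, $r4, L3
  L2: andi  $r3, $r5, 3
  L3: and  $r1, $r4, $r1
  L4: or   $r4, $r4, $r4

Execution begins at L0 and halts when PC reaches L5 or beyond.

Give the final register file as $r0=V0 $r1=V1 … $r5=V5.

$r0=0 $r1=0 $r2=15 $r3=1 $r4=6 $r5=13

  step pc=0: xor  $r1, $r2, $r2  regs=(0,0,15,11,6,13)
  step pc=1: bne  $r3, $r4, L3  cond=T  regs=(0,0,15,11,6,13)
  step pc=2: andi  $r3, $r5, 3  regs=(0,0,15,1,6,13)
  step pc=3: and  $r1, $r4, $r1  regs=(0,0,15,1,6,13)
  step pc=4: or   $r4, $r4, $r4  regs=(0,0,15,1,6,13)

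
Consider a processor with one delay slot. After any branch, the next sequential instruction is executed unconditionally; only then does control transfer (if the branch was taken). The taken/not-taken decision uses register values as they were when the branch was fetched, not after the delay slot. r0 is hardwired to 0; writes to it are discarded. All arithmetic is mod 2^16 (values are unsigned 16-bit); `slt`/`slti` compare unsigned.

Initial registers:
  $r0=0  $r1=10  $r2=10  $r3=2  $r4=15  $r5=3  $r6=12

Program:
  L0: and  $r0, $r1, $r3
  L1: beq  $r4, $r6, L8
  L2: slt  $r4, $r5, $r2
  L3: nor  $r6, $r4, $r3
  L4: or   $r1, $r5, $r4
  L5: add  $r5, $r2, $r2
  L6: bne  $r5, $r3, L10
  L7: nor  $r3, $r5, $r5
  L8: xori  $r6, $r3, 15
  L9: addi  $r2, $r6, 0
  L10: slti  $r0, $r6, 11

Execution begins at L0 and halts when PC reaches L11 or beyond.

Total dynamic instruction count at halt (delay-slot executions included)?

9

#0 and  $r0, $r1, $r3 ; 0/10/10/2/15/3/12
#1 beq  $r4, $r6, L8 ; 0/10/10/2/15/3/12 ; →fallthru
#2 slt  $r4, $r5, $r2 ; 0/10/10/2/1/3/12
#3 nor  $r6, $r4, $r3 ; 0/10/10/2/1/3/65532
#4 or   $r1, $r5, $r4 ; 0/3/10/2/1/3/65532
#5 add  $r5, $r2, $r2 ; 0/3/10/2/1/20/65532
#6 bne  $r5, $r3, L10 ; 0/3/10/2/1/20/65532 ; →target
#7 nor  $r3, $r5, $r5 ; 0/3/10/65515/1/20/65532
#10 slti  $r0, $r6, 11 ; 0/3/10/65515/1/20/65532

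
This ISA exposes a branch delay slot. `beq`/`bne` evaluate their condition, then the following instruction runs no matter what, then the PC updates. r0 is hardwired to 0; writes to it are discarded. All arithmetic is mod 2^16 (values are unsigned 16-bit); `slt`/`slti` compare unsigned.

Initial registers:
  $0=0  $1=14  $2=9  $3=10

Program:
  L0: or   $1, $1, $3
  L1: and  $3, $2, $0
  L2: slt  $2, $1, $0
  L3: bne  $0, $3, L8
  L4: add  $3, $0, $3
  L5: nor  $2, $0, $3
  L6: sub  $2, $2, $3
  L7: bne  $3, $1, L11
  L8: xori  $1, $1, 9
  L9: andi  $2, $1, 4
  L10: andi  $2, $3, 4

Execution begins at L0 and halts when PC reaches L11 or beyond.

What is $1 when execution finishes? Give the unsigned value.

7

[0] or   $1, $1, $3  →  {$0:0, $1:14, $2:9, $3:10}
[1] and  $3, $2, $0  →  {$0:0, $1:14, $2:9, $3:0}
[2] slt  $2, $1, $0  →  {$0:0, $1:14, $2:0, $3:0}
[3] bne  $0, $3, L8  →  {$0:0, $1:14, $2:0, $3:0}  ⟨branch fallthrough⟩
[4] add  $3, $0, $3  →  {$0:0, $1:14, $2:0, $3:0}
[5] nor  $2, $0, $3  →  {$0:0, $1:14, $2:65535, $3:0}
[6] sub  $2, $2, $3  →  {$0:0, $1:14, $2:65535, $3:0}
[7] bne  $3, $1, L11  →  {$0:0, $1:14, $2:65535, $3:0}  ⟨branch taken⟩
[8] xori  $1, $1, 9  →  {$0:0, $1:7, $2:65535, $3:0}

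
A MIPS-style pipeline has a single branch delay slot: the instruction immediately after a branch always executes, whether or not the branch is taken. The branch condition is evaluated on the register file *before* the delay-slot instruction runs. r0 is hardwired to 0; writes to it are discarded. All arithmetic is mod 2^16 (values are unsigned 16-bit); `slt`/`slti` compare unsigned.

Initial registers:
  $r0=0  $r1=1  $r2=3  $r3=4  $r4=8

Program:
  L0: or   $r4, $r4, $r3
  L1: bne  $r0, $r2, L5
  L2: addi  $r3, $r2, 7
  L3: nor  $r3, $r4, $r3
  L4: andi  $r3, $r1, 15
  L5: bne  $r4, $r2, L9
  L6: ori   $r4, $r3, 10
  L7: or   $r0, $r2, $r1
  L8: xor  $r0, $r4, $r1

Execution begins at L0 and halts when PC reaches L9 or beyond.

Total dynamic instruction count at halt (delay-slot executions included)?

5

[0] or   $r4, $r4, $r3  →  {$r0:0, $r1:1, $r2:3, $r3:4, $r4:12}
[1] bne  $r0, $r2, L5  →  {$r0:0, $r1:1, $r2:3, $r3:4, $r4:12}  ⟨branch taken⟩
[2] addi  $r3, $r2, 7  →  {$r0:0, $r1:1, $r2:3, $r3:10, $r4:12}
[5] bne  $r4, $r2, L9  →  {$r0:0, $r1:1, $r2:3, $r3:10, $r4:12}  ⟨branch taken⟩
[6] ori   $r4, $r3, 10  →  {$r0:0, $r1:1, $r2:3, $r3:10, $r4:10}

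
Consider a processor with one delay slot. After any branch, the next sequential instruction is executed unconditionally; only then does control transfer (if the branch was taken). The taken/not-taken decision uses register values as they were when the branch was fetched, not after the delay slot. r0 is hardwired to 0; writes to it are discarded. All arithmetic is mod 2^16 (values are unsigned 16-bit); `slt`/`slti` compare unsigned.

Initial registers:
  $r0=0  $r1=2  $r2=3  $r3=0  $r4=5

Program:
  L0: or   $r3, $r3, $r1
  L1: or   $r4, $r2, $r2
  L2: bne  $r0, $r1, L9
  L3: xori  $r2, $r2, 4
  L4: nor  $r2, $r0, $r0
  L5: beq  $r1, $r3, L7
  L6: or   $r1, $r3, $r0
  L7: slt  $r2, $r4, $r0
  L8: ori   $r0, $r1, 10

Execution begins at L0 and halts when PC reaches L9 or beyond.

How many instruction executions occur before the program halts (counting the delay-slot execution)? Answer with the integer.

4

[0] or   $r3, $r3, $r1  →  {$r0:0, $r1:2, $r2:3, $r3:2, $r4:5}
[1] or   $r4, $r2, $r2  →  {$r0:0, $r1:2, $r2:3, $r3:2, $r4:3}
[2] bne  $r0, $r1, L9  →  {$r0:0, $r1:2, $r2:3, $r3:2, $r4:3}  ⟨branch taken⟩
[3] xori  $r2, $r2, 4  →  {$r0:0, $r1:2, $r2:7, $r3:2, $r4:3}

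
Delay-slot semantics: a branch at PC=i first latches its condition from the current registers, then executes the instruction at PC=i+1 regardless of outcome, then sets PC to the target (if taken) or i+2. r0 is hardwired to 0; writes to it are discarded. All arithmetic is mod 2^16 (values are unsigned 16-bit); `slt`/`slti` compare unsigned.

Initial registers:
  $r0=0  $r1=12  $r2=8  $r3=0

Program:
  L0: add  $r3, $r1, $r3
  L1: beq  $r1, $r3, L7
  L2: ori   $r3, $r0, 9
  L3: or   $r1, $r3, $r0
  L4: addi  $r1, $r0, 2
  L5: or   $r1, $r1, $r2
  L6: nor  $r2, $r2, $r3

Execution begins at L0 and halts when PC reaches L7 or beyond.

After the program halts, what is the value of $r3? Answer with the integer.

9

  step pc=0: add  $r3, $r1, $r3  regs=(0,12,8,12)
  step pc=1: beq  $r1, $r3, L7  cond=T  regs=(0,12,8,12)
  step pc=2: ori   $r3, $r0, 9  regs=(0,12,8,9)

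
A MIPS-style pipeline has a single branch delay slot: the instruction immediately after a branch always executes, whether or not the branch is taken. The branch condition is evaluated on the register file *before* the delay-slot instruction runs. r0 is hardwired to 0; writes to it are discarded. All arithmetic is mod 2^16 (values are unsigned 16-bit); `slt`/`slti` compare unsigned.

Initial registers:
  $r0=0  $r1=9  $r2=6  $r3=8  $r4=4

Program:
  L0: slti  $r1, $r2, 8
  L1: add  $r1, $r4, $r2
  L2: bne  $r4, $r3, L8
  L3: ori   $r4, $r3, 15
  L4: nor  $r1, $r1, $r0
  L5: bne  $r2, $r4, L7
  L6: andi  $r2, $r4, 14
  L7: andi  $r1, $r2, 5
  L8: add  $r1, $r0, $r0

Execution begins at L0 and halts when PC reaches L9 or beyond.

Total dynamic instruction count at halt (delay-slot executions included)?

5

PC=0  slti  $r1, $r2, 8      | $r0=0 $r1=1 $r2=6 $r3=8 $r4=4
PC=1  add  $r1, $r4, $r2     | $r0=0 $r1=10 $r2=6 $r3=8 $r4=4
PC=2  bne  $r4, $r3, L8      | $r0=0 $r1=10 $r2=6 $r3=8 $r4=4  [TAKEN]
PC=3  ori   $r4, $r3, 15     | $r0=0 $r1=10 $r2=6 $r3=8 $r4=15
PC=8  add  $r1, $r0, $r0     | $r0=0 $r1=0 $r2=6 $r3=8 $r4=15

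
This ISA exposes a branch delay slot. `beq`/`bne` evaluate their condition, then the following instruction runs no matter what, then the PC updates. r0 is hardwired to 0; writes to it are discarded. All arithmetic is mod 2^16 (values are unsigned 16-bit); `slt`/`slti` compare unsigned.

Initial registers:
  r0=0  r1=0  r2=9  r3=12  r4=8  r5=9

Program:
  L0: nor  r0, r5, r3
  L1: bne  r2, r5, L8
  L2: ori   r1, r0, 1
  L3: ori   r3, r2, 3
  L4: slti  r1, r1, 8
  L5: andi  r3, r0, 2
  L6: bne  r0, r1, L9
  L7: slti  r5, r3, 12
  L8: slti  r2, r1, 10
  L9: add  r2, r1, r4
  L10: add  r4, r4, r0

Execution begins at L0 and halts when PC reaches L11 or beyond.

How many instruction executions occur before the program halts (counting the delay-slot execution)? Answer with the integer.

[0] nor  r0, r5, r3  →  {r0:0, r1:0, r2:9, r3:12, r4:8, r5:9}
[1] bne  r2, r5, L8  →  {r0:0, r1:0, r2:9, r3:12, r4:8, r5:9}  ⟨branch fallthrough⟩
[2] ori   r1, r0, 1  →  {r0:0, r1:1, r2:9, r3:12, r4:8, r5:9}
[3] ori   r3, r2, 3  →  {r0:0, r1:1, r2:9, r3:11, r4:8, r5:9}
[4] slti  r1, r1, 8  →  {r0:0, r1:1, r2:9, r3:11, r4:8, r5:9}
[5] andi  r3, r0, 2  →  {r0:0, r1:1, r2:9, r3:0, r4:8, r5:9}
[6] bne  r0, r1, L9  →  {r0:0, r1:1, r2:9, r3:0, r4:8, r5:9}  ⟨branch taken⟩
[7] slti  r5, r3, 12  →  {r0:0, r1:1, r2:9, r3:0, r4:8, r5:1}
[9] add  r2, r1, r4  →  {r0:0, r1:1, r2:9, r3:0, r4:8, r5:1}
[10] add  r4, r4, r0  →  {r0:0, r1:1, r2:9, r3:0, r4:8, r5:1}

10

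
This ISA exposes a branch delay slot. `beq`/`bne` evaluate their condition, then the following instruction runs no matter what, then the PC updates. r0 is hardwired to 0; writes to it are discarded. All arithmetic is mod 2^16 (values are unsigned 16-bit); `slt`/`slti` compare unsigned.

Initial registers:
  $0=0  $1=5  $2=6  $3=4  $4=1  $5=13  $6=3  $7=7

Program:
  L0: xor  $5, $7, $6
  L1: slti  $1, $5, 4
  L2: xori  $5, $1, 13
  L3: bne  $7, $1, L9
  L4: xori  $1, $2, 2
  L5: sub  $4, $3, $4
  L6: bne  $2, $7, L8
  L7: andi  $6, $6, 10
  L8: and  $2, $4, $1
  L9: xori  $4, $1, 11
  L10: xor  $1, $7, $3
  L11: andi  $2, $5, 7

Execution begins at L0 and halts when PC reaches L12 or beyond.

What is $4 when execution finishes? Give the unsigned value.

15

PC=0  xor  $5, $7, $6        | $0=0 $1=5 $2=6 $3=4 $4=1 $5=4 $6=3 $7=7
PC=1  slti  $1, $5, 4        | $0=0 $1=0 $2=6 $3=4 $4=1 $5=4 $6=3 $7=7
PC=2  xori  $5, $1, 13       | $0=0 $1=0 $2=6 $3=4 $4=1 $5=13 $6=3 $7=7
PC=3  bne  $7, $1, L9        | $0=0 $1=0 $2=6 $3=4 $4=1 $5=13 $6=3 $7=7  [TAKEN]
PC=4  xori  $1, $2, 2        | $0=0 $1=4 $2=6 $3=4 $4=1 $5=13 $6=3 $7=7
PC=9  xori  $4, $1, 11       | $0=0 $1=4 $2=6 $3=4 $4=15 $5=13 $6=3 $7=7
PC=10 xor  $1, $7, $3        | $0=0 $1=3 $2=6 $3=4 $4=15 $5=13 $6=3 $7=7
PC=11 andi  $2, $5, 7        | $0=0 $1=3 $2=5 $3=4 $4=15 $5=13 $6=3 $7=7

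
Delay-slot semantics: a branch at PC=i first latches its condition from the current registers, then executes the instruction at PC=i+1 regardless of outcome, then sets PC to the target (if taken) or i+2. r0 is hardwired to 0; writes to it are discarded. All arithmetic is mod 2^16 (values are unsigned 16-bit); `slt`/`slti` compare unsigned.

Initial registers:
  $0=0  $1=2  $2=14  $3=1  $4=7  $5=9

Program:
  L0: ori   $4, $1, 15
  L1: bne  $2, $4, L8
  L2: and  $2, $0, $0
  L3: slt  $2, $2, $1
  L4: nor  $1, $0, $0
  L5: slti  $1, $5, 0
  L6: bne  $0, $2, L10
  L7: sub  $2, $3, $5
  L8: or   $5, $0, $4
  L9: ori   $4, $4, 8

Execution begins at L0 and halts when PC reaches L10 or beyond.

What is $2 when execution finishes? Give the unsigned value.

PC=0  ori   $4, $1, 15       | $0=0 $1=2 $2=14 $3=1 $4=15 $5=9
PC=1  bne  $2, $4, L8        | $0=0 $1=2 $2=14 $3=1 $4=15 $5=9  [TAKEN]
PC=2  and  $2, $0, $0        | $0=0 $1=2 $2=0 $3=1 $4=15 $5=9
PC=8  or   $5, $0, $4        | $0=0 $1=2 $2=0 $3=1 $4=15 $5=15
PC=9  ori   $4, $4, 8        | $0=0 $1=2 $2=0 $3=1 $4=15 $5=15

0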